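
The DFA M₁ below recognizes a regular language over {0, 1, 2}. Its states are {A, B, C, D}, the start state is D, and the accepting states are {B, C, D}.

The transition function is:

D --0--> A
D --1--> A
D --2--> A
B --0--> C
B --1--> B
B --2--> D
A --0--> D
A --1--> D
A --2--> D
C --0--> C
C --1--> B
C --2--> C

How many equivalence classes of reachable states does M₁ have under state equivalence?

2

States {B,C} cannot be reached from the start state, so discard them.
Initial partition by acceptance: {D} | {A}.
Stable partition: {D} | {A} — 2 equivalence classes.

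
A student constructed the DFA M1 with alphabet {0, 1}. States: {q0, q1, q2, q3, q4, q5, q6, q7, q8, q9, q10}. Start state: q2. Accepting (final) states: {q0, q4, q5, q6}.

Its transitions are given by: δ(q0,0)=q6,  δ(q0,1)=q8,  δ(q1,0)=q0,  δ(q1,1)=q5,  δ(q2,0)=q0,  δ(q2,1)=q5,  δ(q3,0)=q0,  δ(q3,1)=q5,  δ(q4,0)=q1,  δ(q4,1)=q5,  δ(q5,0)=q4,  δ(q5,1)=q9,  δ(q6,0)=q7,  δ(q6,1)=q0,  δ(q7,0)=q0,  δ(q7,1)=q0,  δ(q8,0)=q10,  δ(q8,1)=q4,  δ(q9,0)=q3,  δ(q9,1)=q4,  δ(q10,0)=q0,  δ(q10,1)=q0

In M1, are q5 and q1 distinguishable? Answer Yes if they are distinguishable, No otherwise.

Yes

Every state is reachable, so we keep all 11.
Initial partition by acceptance: {q0,q4,q5,q6} | {q1,q2,q3,q7,q8,q9,q10}.
On input 0, block {q0,q4,q5,q6} splits into {q0,q5} and {q4,q6}.
Split {q1,q2,q3,q7,q8,q9,q10} by δ(·,0) → {q1,q2,q3,q7,q10} and {q8,q9}.
No further refinement is possible. Final partition (4 blocks): {q0,q5} | {q1,q2,q3,q7,q10} | {q4,q6} | {q8,q9}.
q5 and q1 end up in different blocks, so they are distinguishable. For instance, the string 'ε' is accepted from only q5.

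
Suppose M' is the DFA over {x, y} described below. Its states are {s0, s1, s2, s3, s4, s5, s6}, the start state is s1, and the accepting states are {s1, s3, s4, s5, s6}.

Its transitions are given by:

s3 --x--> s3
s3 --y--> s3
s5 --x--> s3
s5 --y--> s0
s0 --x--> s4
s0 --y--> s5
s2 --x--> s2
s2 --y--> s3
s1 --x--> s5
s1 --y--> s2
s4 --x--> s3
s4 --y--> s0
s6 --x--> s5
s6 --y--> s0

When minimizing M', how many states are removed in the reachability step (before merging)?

BFS from s1 reaches {s0, s1, s2, s3, s4, s5}; the 1 state(s) s6 are never visited.

1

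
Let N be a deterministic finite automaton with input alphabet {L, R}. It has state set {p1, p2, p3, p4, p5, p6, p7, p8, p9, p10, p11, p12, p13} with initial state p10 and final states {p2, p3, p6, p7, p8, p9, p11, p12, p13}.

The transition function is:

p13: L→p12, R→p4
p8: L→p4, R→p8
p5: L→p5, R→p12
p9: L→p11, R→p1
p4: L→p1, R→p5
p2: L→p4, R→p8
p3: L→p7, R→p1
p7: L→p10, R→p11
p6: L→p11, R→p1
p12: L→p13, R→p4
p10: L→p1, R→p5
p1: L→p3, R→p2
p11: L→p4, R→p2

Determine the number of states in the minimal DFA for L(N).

First remove the unreachable states {p6,p9}; 11 states remain.
Initial partition by acceptance: {p2,p3,p7,p8,p11,p12,p13} | {p1,p4,p5,p10}.
Refine {p2,p3,p7,p8,p11,p12,p13} on symbol L: members go to different blocks, giving {p2,p7,p8,p11} and {p3,p12,p13}.
Split {p1,p4,p5,p10} by δ(·,L) → {p4,p5,p10} and {p1}.
Split {p4,p5,p10} by δ(·,L) → {p4,p10} and {p5}.
Split {p3,p12,p13} by δ(·,L) → {p12,p13} and {p3}.
Stable partition: {p2,p7,p8,p11} | {p4,p10} | {p12,p13} | {p1} | {p5} | {p3} — 6 equivalence classes.

6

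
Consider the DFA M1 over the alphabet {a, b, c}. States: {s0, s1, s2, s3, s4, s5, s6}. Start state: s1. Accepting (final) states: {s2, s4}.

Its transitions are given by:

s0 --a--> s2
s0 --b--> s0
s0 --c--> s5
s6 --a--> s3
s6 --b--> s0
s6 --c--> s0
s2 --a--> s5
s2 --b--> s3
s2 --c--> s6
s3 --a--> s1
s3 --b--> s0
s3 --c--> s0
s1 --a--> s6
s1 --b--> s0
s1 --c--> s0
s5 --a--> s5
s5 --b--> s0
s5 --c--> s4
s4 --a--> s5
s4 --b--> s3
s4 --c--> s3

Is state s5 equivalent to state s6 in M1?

No

Every state is reachable, so we keep all 7.
Start with accepting vs non-accepting: {s2,s4} | {s0,s1,s3,s5,s6}.
Split {s0,s1,s3,s5,s6} by δ(·,a) → {s1,s3,s5,s6} and {s0}.
On input c, block {s1,s3,s5,s6} splits into {s1,s3,s6} and {s5}.
No further refinement is possible. Final partition (4 blocks): {s2,s4} | {s1,s3,s6} | {s0} | {s5}.
s5 and s6 end up in different blocks, so they are distinguishable. For instance, the string 'c' is accepted from only s5.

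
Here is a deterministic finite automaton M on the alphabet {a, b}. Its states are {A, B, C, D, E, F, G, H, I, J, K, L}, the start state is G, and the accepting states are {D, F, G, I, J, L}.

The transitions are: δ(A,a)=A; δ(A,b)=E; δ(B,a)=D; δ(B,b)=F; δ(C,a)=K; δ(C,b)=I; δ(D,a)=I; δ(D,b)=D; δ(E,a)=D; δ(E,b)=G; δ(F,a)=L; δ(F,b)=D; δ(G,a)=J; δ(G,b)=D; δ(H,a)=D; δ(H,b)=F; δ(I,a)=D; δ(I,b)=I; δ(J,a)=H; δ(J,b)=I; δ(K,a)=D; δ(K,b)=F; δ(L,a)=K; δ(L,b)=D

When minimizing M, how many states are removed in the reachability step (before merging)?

4

BFS from G reaches {D, F, G, H, I, J, K, L}; the 4 state(s) A, B, C, E are never visited.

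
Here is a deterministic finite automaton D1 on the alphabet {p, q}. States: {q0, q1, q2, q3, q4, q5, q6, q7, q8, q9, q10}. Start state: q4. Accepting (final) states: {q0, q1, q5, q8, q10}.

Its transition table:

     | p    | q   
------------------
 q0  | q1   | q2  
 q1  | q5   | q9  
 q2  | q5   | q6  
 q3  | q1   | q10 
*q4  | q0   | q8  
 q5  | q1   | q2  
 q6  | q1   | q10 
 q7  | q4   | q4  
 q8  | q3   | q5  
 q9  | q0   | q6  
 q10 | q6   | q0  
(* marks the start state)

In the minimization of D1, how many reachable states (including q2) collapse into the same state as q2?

2

States {q7} cannot be reached from the start state, so discard them.
P0 = {q0,q1,q5,q8,q10} | {q2,q3,q4,q6,q9}.
Refine {q0,q1,q5,q8,q10} on symbol p: members go to different blocks, giving {q0,q1,q5} and {q8,q10}.
On input q, block {q2,q3,q4,q6,q9} splits into {q3,q4,q6} and {q2,q9}.
The partition is now stable with 4 blocks: {q0,q1,q5} | {q3,q4,q6} | {q8,q10} | {q2,q9}.
The equivalence class containing q2 is {q2,q9}, of size 2.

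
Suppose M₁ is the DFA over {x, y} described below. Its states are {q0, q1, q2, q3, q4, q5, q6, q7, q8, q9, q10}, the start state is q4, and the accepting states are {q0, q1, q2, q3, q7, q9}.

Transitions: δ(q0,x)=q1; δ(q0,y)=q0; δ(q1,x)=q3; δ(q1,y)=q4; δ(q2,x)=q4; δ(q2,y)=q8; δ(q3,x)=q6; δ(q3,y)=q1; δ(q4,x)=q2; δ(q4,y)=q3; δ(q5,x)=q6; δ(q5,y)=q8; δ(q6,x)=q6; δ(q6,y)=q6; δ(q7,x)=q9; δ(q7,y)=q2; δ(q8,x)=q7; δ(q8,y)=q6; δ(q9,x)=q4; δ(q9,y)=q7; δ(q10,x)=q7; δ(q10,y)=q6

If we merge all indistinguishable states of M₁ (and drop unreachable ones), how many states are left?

8

First remove the unreachable states {q0,q5,q10}; 8 states remain.
P0 = {q1,q2,q3,q7,q9} | {q4,q6,q8}.
On input x, block {q1,q2,q3,q7,q9} splits into {q2,q3,q9} and {q1,q7}.
Refine {q2,q3,q9} on symbol y: members go to different blocks, giving {q3,q9} and {q2}.
Refine {q4,q6,q8} on symbol x: members go to different blocks, giving {q4} and {q6} and {q8}.
Refine {q3,q9} on symbol x: members go to different blocks, giving {q3} and {q9}.
Refine {q1,q7} on symbol x: members go to different blocks, giving {q1} and {q7}.
Stable partition: {q3} | {q4} | {q1} | {q2} | {q6} | {q8} | {q9} | {q7} — 8 equivalence classes.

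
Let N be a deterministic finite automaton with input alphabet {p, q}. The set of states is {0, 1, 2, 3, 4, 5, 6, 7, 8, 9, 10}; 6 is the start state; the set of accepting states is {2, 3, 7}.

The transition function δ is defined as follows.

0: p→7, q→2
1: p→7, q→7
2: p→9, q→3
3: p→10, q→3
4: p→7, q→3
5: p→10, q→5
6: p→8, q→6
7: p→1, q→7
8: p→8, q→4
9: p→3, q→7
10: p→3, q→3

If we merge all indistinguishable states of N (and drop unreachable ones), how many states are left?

4

Reachable states from the start: {1,3,4,6,7,8,10}. Unreachable: {0,2,5,9} — drop them.
Start with accepting vs non-accepting: {3,7} | {1,4,6,8,10}.
Split {1,4,6,8,10} by δ(·,p) → {1,4,10} and {6,8}.
Split {6,8} by δ(·,q) → {6} and {8}.
Stable partition: {3,7} | {1,4,10} | {6} | {8} — 4 equivalence classes.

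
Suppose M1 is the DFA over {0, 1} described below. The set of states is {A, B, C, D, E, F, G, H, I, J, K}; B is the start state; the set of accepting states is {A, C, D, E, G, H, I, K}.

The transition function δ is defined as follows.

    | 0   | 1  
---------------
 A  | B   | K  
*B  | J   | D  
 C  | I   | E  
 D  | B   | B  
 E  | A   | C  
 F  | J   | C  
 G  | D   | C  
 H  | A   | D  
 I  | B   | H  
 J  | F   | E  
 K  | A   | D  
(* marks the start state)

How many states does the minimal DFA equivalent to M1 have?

6

States {G} cannot be reached from the start state, so discard them.
Initial partition by acceptance: {A,C,D,E,H,I,K} | {B,F,J}.
On input 0, block {A,C,D,E,H,I,K} splits into {C,E,H,K} and {A,D,I}.
Refine {C,E,H,K} on symbol 1: members go to different blocks, giving {C,E} and {H,K}.
On input 1, block {B,F,J} splits into {F,J} and {B}.
Split {A,D,I} by δ(·,1) → {A,I} and {D}.
Stable partition: {C,E} | {F,J} | {A,I} | {H,K} | {B} | {D} — 6 equivalence classes.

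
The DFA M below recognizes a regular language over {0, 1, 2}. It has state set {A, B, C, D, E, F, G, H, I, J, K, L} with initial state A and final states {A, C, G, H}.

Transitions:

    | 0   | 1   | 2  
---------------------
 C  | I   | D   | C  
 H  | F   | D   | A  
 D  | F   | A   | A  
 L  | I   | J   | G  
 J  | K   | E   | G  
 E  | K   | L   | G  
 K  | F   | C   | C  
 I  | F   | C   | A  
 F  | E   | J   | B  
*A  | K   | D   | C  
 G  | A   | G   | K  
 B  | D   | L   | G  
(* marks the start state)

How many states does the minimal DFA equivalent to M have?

Reachable states from the start: {A,B,C,D,E,F,G,I,J,K,L}. Unreachable: {H} — drop them.
P0 = {A,C,G} | {B,D,E,F,I,J,K,L}.
Refine {A,C,G} on symbol 0: members go to different blocks, giving {A,C} and {G}.
Split {B,D,E,F,I,J,K,L} by δ(·,1) → {B,E,F,J,L} and {D,I,K}.
Refine {B,E,F,J,L} on symbol 0: members go to different blocks, giving {B,E,J,L} and {F}.
The partition is now stable with 5 blocks: {A,C} | {B,E,J,L} | {G} | {D,I,K} | {F}.

5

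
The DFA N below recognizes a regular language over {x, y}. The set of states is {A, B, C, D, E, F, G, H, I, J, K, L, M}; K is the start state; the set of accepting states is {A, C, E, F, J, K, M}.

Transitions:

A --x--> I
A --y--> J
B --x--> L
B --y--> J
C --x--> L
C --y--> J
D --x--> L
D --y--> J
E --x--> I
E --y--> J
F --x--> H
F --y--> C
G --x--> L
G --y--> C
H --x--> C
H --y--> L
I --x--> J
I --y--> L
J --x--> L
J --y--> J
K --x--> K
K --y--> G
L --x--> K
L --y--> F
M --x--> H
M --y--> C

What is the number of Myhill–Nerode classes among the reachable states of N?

6

States {A,B,D,E,I,M} cannot be reached from the start state, so discard them.
Start with accepting vs non-accepting: {C,F,J,K} | {G,H,L}.
Split {C,F,J,K} by δ(·,x) → {C,F,J} and {K}.
On input x, block {G,H,L} splits into {G} and {H} and {L}.
Split {C,F,J} by δ(·,x) → {C,J} and {F}.
Stable partition: {C,J} | {G} | {K} | {H} | {L} | {F} — 6 equivalence classes.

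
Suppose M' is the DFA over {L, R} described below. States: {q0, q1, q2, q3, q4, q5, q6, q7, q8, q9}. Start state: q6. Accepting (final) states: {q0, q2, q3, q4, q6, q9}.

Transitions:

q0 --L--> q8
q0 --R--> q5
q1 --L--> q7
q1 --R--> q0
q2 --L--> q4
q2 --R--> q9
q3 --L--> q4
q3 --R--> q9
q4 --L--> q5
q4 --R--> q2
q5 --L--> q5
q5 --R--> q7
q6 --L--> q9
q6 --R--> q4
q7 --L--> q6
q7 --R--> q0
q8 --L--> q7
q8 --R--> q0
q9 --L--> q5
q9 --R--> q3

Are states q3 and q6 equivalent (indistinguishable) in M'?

First remove the unreachable states {q1}; 9 states remain.
Initial partition by acceptance: {q0,q2,q3,q4,q6,q9} | {q5,q7,q8}.
Refine {q0,q2,q3,q4,q6,q9} on symbol L: members go to different blocks, giving {q0,q4,q9} and {q2,q3,q6}.
Split {q0,q4,q9} by δ(·,R) → {q4,q9} and {q0}.
Refine {q5,q7,q8} on symbol L: members go to different blocks, giving {q5,q8} and {q7}.
Refine {q5,q8} on symbol L: members go to different blocks, giving {q5} and {q8}.
No further refinement is possible. Final partition (6 blocks): {q4,q9} | {q5} | {q2,q3,q6} | {q0} | {q7} | {q8}.
q3 and q6 lie in the same block of the stable partition, so they are equivalent — no string distinguishes them.

Yes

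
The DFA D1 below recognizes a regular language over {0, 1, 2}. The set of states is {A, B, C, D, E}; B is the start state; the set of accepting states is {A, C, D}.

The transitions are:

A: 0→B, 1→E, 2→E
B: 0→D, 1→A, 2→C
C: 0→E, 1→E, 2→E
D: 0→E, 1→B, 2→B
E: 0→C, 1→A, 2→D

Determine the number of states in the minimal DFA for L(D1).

Initial partition by acceptance: {A,C,D} | {B,E}.
No further refinement is possible. Final partition (2 blocks): {A,C,D} | {B,E}.

2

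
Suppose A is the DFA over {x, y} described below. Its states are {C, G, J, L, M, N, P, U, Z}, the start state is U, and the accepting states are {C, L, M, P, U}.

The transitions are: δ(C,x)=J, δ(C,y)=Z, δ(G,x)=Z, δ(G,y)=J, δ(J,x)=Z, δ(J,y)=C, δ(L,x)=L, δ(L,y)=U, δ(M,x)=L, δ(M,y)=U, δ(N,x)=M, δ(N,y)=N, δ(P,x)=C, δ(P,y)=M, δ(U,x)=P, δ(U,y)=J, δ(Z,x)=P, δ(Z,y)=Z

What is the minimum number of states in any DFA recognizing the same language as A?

6

First remove the unreachable states {G,N}; 7 states remain.
Initial partition by acceptance: {C,L,M,P,U} | {J,Z}.
On input x, block {C,L,M,P,U} splits into {L,M,P,U} and {C}.
Split {L,M,P,U} by δ(·,x) → {L,M,U} and {P}.
Refine {L,M,U} on symbol x: members go to different blocks, giving {L,M} and {U}.
Refine {J,Z} on symbol x: members go to different blocks, giving {J} and {Z}.
Stable partition: {L,M} | {J} | {C} | {P} | {U} | {Z} — 6 equivalence classes.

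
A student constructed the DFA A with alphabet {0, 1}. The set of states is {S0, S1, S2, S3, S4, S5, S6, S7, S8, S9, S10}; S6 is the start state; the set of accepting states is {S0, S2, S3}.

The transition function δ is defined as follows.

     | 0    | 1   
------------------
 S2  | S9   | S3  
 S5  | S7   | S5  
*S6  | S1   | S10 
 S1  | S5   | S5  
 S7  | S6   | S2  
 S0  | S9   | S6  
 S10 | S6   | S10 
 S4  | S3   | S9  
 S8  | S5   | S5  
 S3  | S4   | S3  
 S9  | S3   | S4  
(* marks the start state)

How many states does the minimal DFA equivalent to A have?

7

First remove the unreachable states {S0,S8}; 9 states remain.
P0 = {S2,S3} | {S1,S4,S5,S6,S7,S9,S10}.
Split {S1,S4,S5,S6,S7,S9,S10} by δ(·,0) → {S1,S5,S6,S7,S10} and {S4,S9}.
On input 1, block {S1,S5,S6,S7,S10} splits into {S1,S5,S6,S10} and {S7}.
Split {S1,S5,S6,S10} by δ(·,0) → {S1,S6,S10} and {S5}.
Split {S1,S6,S10} by δ(·,0) → {S6,S10} and {S1}.
Split {S6,S10} by δ(·,0) → {S6} and {S10}.
No further refinement is possible. Final partition (7 blocks): {S2,S3} | {S6} | {S4,S9} | {S7} | {S5} | {S1} | {S10}.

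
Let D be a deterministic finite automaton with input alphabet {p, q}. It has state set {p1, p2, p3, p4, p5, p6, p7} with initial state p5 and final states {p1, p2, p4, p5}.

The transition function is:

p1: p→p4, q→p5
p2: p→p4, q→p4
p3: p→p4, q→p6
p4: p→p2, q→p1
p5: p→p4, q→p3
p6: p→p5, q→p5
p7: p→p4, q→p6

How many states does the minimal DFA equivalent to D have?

6

States {p7} cannot be reached from the start state, so discard them.
P0 = {p1,p2,p4,p5} | {p3,p6}.
On input q, block {p1,p2,p4,p5} splits into {p1,p2,p4} and {p5}.
Split {p1,p2,p4} by δ(·,q) → {p2,p4} and {p1}.
Refine {p2,p4} on symbol q: members go to different blocks, giving {p2} and {p4}.
Refine {p3,p6} on symbol p: members go to different blocks, giving {p3} and {p6}.
Stable partition: {p2} | {p3} | {p5} | {p1} | {p4} | {p6} — 6 equivalence classes.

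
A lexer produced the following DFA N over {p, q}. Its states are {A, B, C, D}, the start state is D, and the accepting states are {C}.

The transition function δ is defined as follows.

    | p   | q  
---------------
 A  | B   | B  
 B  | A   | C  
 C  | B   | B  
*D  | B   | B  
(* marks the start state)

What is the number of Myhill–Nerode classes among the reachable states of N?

P0 = {C} | {A,B,D}.
Split {A,B,D} by δ(·,q) → {A,D} and {B}.
The partition is now stable with 3 blocks: {C} | {A,D} | {B}.

3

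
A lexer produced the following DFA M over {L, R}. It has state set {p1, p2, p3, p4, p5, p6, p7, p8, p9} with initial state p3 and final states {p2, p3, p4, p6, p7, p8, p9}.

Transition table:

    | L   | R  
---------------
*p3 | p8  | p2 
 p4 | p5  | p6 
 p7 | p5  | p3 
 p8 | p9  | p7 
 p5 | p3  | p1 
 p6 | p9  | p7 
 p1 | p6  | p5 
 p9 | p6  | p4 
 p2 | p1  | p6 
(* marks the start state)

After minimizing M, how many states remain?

Every state is reachable, so we keep all 9.
Initial partition by acceptance: {p2,p3,p4,p6,p7,p8,p9} | {p1,p5}.
On input L, block {p2,p3,p4,p6,p7,p8,p9} splits into {p3,p6,p8,p9} and {p2,p4,p7}.
Stable partition: {p3,p6,p8,p9} | {p1,p5} | {p2,p4,p7} — 3 equivalence classes.

3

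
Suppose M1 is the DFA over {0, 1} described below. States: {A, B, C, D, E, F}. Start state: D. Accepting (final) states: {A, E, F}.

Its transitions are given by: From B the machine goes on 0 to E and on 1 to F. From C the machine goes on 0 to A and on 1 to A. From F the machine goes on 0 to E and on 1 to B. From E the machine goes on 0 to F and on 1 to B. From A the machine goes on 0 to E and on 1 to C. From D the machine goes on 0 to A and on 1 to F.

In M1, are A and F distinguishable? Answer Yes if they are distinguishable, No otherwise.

All states are reachable from the start state.
Start with accepting vs non-accepting: {A,E,F} | {B,C,D}.
No further refinement is possible. Final partition (2 blocks): {A,E,F} | {B,C,D}.
A and F lie in the same block of the stable partition, so they are equivalent — no string distinguishes them.

No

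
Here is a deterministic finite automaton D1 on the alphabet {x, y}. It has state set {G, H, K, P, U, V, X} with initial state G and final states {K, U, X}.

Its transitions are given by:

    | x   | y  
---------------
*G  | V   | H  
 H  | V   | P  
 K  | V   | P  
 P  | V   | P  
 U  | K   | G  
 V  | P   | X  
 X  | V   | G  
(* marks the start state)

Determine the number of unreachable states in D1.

BFS from G reaches {G, H, P, V, X}; the 2 state(s) K, U are never visited.

2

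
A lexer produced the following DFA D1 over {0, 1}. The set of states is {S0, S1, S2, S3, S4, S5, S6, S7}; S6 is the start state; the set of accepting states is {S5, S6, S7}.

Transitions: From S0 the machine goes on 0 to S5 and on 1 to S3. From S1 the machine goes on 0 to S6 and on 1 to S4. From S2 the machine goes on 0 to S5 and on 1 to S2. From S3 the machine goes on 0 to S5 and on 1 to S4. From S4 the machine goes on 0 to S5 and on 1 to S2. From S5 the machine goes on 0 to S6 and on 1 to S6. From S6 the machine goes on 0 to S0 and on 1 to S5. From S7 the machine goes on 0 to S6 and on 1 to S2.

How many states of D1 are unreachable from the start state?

Starting at S6 and following transitions, the reachable set is {S0, S2, S3, S4, S5, S6}. That leaves S1, S7 unreachable — 2 in total.

2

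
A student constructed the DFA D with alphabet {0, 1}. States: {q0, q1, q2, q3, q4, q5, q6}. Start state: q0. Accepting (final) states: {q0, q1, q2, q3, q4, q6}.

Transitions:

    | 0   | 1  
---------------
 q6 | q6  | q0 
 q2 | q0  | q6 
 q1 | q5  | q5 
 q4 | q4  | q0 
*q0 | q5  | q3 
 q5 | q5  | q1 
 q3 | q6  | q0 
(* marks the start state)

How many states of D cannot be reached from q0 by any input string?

BFS from q0 reaches {q0, q1, q3, q5, q6}; the 2 state(s) q2, q4 are never visited.

2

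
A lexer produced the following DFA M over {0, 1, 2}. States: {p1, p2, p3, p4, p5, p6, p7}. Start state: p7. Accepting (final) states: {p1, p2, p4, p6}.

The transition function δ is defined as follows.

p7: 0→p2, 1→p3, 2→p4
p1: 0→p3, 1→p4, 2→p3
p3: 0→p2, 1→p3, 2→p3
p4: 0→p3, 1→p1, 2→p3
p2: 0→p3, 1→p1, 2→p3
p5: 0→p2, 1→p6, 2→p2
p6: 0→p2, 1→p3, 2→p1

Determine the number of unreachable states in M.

Starting at p7 and following transitions, the reachable set is {p1, p2, p3, p4, p7}. That leaves p5, p6 unreachable — 2 in total.

2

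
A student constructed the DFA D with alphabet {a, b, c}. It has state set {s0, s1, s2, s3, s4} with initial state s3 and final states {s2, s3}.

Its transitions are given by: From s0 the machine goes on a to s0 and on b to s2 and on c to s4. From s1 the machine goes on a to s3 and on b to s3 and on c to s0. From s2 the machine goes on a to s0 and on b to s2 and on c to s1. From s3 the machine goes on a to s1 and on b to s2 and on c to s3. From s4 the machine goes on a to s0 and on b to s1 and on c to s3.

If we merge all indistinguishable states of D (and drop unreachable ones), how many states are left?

Every state is reachable, so we keep all 5.
Initial partition by acceptance: {s2,s3} | {s0,s1,s4}.
Split {s2,s3} by δ(·,c) → {s2} and {s3}.
Refine {s0,s1,s4} on symbol a: members go to different blocks, giving {s0,s4} and {s1}.
On input b, block {s0,s4} splits into {s0} and {s4}.
The partition is now stable with 5 blocks: {s2} | {s0} | {s3} | {s1} | {s4}.

5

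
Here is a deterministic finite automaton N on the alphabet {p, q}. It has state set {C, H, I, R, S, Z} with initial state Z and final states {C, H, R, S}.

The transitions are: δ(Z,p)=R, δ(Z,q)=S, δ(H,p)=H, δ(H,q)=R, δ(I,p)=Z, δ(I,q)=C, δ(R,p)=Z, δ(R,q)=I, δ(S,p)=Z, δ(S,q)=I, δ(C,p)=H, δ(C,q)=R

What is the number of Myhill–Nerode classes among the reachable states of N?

4

Every state is reachable, so we keep all 6.
Start with accepting vs non-accepting: {C,H,R,S} | {I,Z}.
On input p, block {C,H,R,S} splits into {C,H} and {R,S}.
On input p, block {I,Z} splits into {Z} and {I}.
Stable partition: {C,H} | {Z} | {R,S} | {I} — 4 equivalence classes.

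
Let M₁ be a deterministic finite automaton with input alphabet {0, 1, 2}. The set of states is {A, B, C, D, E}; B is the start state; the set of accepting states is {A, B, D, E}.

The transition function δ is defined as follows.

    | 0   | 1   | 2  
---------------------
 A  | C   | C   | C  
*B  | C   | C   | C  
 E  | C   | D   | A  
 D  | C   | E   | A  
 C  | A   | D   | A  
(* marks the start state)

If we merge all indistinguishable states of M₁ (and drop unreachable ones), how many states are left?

Every state is reachable, so we keep all 5.
P0 = {A,B,D,E} | {C}.
Refine {A,B,D,E} on symbol 1: members go to different blocks, giving {A,B} and {D,E}.
Stable partition: {A,B} | {C} | {D,E} — 3 equivalence classes.

3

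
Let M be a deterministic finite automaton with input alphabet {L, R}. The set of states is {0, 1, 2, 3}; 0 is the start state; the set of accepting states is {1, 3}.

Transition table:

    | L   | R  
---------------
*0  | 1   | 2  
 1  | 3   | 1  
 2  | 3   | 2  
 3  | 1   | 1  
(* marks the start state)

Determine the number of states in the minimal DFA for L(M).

Initial partition by acceptance: {1,3} | {0,2}.
No further refinement is possible. Final partition (2 blocks): {1,3} | {0,2}.

2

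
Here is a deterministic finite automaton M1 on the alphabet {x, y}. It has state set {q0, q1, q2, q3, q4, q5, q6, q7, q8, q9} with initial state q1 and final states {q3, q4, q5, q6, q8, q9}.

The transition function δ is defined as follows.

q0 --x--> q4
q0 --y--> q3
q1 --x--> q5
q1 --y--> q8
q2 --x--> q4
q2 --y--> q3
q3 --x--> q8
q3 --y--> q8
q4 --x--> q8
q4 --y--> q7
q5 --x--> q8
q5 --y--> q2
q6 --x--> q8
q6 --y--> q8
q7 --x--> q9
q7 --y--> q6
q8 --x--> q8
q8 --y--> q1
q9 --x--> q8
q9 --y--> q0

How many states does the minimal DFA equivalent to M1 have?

5

Start with accepting vs non-accepting: {q3,q4,q5,q6,q8,q9} | {q0,q1,q2,q7}.
Refine {q3,q4,q5,q6,q8,q9} on symbol y: members go to different blocks, giving {q4,q5,q8,q9} and {q3,q6}.
On input y, block {q0,q1,q2,q7} splits into {q0,q2,q7} and {q1}.
Split {q4,q5,q8,q9} by δ(·,y) → {q4,q5,q9} and {q8}.
Stable partition: {q4,q5,q9} | {q0,q2,q7} | {q3,q6} | {q1} | {q8} — 5 equivalence classes.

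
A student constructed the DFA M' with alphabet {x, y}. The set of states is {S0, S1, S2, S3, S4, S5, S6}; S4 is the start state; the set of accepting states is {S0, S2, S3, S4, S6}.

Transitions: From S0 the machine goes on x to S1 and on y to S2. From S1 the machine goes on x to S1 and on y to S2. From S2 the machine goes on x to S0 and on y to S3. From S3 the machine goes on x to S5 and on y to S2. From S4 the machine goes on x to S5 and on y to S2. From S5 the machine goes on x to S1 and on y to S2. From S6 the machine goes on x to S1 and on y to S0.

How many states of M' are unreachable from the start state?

Starting at S4 and following transitions, the reachable set is {S0, S1, S2, S3, S4, S5}. That leaves S6 unreachable — 1 in total.

1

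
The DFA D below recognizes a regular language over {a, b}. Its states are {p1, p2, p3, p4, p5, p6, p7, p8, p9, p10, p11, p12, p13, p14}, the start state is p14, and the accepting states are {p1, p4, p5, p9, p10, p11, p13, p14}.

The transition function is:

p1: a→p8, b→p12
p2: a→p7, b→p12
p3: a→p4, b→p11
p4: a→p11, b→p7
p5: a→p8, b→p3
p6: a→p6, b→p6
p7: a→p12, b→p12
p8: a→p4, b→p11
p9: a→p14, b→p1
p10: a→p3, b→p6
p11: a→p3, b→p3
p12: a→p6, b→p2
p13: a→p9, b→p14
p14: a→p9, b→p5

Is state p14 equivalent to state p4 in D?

No

First remove the unreachable states {p10,p13}; 12 states remain.
P0 = {p1,p4,p5,p9,p11,p14} | {p2,p3,p6,p7,p8,p12}.
Split {p1,p4,p5,p9,p11,p14} by δ(·,a) → {p1,p5,p11} and {p4,p9,p14}.
Split {p2,p3,p6,p7,p8,p12} by δ(·,a) → {p2,p6,p7,p12} and {p3,p8}.
Refine {p1,p5,p11} on symbol b: members go to different blocks, giving {p5,p11} and {p1}.
Split {p4,p9,p14} by δ(·,a) → {p9,p14} and {p4}.
Split {p9,p14} by δ(·,b) → {p9} and {p14}.
Stable partition: {p5,p11} | {p2,p6,p7,p12} | {p9} | {p3,p8} | {p1} | {p4} | {p14} — 7 equivalence classes.
p14 and p4 end up in different blocks, so they are distinguishable. For instance, the string 'b' is accepted from only p14.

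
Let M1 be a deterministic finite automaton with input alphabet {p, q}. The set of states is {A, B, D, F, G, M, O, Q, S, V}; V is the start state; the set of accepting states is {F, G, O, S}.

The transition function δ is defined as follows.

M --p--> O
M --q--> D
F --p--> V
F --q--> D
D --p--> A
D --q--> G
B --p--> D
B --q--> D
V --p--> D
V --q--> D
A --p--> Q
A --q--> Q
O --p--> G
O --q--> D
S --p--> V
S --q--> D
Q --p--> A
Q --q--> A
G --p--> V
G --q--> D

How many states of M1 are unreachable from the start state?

5

Starting at V and following transitions, the reachable set is {A, D, G, Q, V}. That leaves B, F, M, O, S unreachable — 5 in total.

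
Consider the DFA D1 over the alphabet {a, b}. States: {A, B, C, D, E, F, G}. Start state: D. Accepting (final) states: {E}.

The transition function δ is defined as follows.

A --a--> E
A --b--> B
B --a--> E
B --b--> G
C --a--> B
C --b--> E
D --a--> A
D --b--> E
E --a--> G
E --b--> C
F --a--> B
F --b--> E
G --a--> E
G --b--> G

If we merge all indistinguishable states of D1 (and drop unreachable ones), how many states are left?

Reachable states from the start: {A,B,C,D,E,G}. Unreachable: {F} — drop them.
Start with accepting vs non-accepting: {E} | {A,B,C,D,G}.
On input a, block {A,B,C,D,G} splits into {A,B,G} and {C,D}.
The partition is now stable with 3 blocks: {E} | {A,B,G} | {C,D}.

3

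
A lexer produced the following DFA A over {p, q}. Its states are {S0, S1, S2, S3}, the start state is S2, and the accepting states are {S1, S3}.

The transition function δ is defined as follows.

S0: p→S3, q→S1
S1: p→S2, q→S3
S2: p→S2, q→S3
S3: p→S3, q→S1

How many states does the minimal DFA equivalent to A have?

3

Reachable states from the start: {S1,S2,S3}. Unreachable: {S0} — drop them.
P0 = {S1,S3} | {S2}.
On input p, block {S1,S3} splits into {S1} and {S3}.
No further refinement is possible. Final partition (3 blocks): {S1} | {S2} | {S3}.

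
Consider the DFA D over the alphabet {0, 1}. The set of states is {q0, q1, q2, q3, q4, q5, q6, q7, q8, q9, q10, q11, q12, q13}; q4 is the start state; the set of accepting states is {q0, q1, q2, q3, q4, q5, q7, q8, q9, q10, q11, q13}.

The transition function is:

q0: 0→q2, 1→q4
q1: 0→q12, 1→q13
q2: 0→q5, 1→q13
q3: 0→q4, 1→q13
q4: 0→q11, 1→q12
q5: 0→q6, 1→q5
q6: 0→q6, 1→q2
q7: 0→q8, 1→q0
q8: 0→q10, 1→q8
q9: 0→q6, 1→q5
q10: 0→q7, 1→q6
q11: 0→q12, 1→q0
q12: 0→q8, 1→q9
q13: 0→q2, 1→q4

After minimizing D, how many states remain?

States {q1,q3} cannot be reached from the start state, so discard them.
P0 = {q0,q2,q4,q5,q7,q8,q9,q10,q11,q13} | {q6,q12}.
Refine {q0,q2,q4,q5,q7,q8,q9,q10,q11,q13} on symbol 0: members go to different blocks, giving {q0,q2,q4,q7,q8,q10,q13} and {q5,q9,q11}.
On input 0, block {q0,q2,q4,q7,q8,q10,q13} splits into {q0,q7,q8,q10,q13} and {q2,q4}.
Refine {q0,q7,q8,q10,q13} on symbol 0: members go to different blocks, giving {q7,q8,q10} and {q0,q13}.
Split {q7,q8,q10} by δ(·,1) → {q7} and {q8} and {q10}.
Split {q6,q12} by δ(·,0) → {q6} and {q12}.
On input 0, block {q5,q9,q11} splits into {q5,q9} and {q11}.
On input 0, block {q2,q4} splits into {q2} and {q4}.
The partition is now stable with 10 blocks: {q7} | {q6} | {q5,q9} | {q2} | {q0,q13} | {q8} | {q10} | {q12} | {q11} | {q4}.

10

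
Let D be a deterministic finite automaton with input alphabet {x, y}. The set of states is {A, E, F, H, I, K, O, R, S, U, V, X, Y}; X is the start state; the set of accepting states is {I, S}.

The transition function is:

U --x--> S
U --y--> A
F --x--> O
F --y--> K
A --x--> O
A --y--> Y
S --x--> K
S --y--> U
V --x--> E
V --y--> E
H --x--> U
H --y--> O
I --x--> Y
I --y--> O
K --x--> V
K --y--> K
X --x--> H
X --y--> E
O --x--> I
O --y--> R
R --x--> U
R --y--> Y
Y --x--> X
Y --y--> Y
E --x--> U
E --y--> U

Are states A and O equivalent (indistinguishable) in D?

No

Reachable states from the start: {A,E,H,I,K,O,R,S,U,V,X,Y}. Unreachable: {F} — drop them.
Start with accepting vs non-accepting: {I,S} | {A,E,H,K,O,R,U,V,X,Y}.
Split {A,E,H,K,O,R,U,V,X,Y} by δ(·,x) → {A,E,H,K,R,V,X,Y} and {O,U}.
On input x, block {A,E,H,K,R,V,X,Y} splits into {K,V,X,Y} and {A,E,H,R}.
Split {K,V,X,Y} by δ(·,x) → {K,Y} and {V,X}.
Split {A,E,H,R} by δ(·,y) → {A,R} and {E,H}.
Stable partition: {I,S} | {K,Y} | {O,U} | {A,R} | {V,X} | {E,H} — 6 equivalence classes.
A and O end up in different blocks, so they are distinguishable. For instance, the string 'x' is accepted from only O.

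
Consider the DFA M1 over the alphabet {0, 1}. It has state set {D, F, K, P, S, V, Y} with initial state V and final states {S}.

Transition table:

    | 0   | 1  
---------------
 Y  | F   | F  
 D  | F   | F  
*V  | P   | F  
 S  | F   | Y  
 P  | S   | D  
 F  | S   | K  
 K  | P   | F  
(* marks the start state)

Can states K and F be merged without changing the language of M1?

Start with accepting vs non-accepting: {S} | {D,F,K,P,V,Y}.
Refine {D,F,K,P,V,Y} on symbol 0: members go to different blocks, giving {D,K,V,Y} and {F,P}.
No further refinement is possible. Final partition (3 blocks): {S} | {D,K,V,Y} | {F,P}.
K and F end up in different blocks, so they are distinguishable. For instance, the string '0' is accepted from only F.

No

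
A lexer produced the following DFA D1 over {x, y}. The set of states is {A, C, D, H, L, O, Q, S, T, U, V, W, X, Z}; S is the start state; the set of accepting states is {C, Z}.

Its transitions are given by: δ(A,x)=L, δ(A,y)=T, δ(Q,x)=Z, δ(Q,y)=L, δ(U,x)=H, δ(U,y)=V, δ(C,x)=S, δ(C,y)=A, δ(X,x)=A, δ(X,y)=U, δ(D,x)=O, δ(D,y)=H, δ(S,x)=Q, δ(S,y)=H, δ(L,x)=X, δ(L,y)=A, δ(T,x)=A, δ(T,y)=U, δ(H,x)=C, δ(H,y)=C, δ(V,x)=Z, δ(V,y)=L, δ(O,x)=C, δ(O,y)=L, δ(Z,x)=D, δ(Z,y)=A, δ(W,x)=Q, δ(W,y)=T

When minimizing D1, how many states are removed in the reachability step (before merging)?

1

Starting at S and following transitions, the reachable set is {A, C, D, H, L, O, Q, S, T, U, V, X, Z}. That leaves W unreachable — 1 in total.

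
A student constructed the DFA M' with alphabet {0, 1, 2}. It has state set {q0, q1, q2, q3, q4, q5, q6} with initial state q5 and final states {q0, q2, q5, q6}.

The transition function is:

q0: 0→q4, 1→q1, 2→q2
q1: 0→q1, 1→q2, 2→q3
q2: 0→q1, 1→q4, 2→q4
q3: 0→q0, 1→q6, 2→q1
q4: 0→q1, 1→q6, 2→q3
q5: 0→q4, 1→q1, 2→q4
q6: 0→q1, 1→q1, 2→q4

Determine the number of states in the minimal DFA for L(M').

Initial partition by acceptance: {q0,q2,q5,q6} | {q1,q3,q4}.
Split {q0,q2,q5,q6} by δ(·,2) → {q2,q5,q6} and {q0}.
Split {q1,q3,q4} by δ(·,0) → {q1,q4} and {q3}.
The partition is now stable with 4 blocks: {q2,q5,q6} | {q1,q4} | {q0} | {q3}.

4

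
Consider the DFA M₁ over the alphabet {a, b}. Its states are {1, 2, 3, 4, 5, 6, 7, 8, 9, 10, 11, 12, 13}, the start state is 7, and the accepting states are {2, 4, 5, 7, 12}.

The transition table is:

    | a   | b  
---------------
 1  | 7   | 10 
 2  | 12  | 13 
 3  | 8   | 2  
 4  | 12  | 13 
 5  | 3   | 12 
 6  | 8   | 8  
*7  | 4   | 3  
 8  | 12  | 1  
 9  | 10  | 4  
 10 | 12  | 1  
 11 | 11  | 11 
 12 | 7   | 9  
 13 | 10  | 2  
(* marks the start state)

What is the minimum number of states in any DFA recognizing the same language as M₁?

States {5,6,11} cannot be reached from the start state, so discard them.
P0 = {2,4,7,12} | {1,3,8,9,10,13}.
Refine {1,3,8,9,10,13} on symbol a: members go to different blocks, giving {1,8,10} and {3,9,13}.
The partition is now stable with 3 blocks: {2,4,7,12} | {1,8,10} | {3,9,13}.

3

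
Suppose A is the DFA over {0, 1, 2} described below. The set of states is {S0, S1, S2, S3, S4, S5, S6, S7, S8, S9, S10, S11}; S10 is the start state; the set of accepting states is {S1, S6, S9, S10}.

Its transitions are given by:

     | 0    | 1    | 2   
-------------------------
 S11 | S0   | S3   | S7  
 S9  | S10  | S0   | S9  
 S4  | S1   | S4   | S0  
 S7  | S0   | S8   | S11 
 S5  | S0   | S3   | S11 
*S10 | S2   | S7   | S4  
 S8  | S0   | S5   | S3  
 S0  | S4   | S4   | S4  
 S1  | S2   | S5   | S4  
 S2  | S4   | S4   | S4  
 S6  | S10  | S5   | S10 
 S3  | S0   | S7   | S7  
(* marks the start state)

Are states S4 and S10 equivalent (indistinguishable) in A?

First remove the unreachable states {S6,S9}; 10 states remain.
Initial partition by acceptance: {S1,S10} | {S0,S2,S3,S4,S5,S7,S8,S11}.
Split {S0,S2,S3,S4,S5,S7,S8,S11} by δ(·,0) → {S0,S2,S3,S5,S7,S8,S11} and {S4}.
Split {S0,S2,S3,S5,S7,S8,S11} by δ(·,0) → {S3,S5,S7,S8,S11} and {S0,S2}.
The partition is now stable with 4 blocks: {S1,S10} | {S3,S5,S7,S8,S11} | {S4} | {S0,S2}.
S4 and S10 end up in different blocks, so they are distinguishable. For instance, the string 'ε' is accepted from only S10.

No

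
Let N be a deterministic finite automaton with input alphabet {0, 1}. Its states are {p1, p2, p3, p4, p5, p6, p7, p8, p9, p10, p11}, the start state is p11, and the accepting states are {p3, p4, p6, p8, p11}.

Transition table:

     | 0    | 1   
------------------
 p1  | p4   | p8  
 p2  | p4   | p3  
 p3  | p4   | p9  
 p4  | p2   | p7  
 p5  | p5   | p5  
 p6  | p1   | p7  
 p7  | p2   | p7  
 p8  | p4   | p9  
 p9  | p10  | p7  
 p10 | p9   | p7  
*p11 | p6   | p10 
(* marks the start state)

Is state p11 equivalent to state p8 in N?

Yes

States {p5} cannot be reached from the start state, so discard them.
P0 = {p3,p4,p6,p8,p11} | {p1,p2,p7,p9,p10}.
Split {p3,p4,p6,p8,p11} by δ(·,0) → {p3,p8,p11} and {p4,p6}.
On input 0, block {p1,p2,p7,p9,p10} splits into {p7,p9,p10} and {p1,p2}.
Split {p7,p9,p10} by δ(·,0) → {p9,p10} and {p7}.
The partition is now stable with 5 blocks: {p3,p8,p11} | {p9,p10} | {p4,p6} | {p1,p2} | {p7}.
p11 and p8 lie in the same block of the stable partition, so they are equivalent — no string distinguishes them.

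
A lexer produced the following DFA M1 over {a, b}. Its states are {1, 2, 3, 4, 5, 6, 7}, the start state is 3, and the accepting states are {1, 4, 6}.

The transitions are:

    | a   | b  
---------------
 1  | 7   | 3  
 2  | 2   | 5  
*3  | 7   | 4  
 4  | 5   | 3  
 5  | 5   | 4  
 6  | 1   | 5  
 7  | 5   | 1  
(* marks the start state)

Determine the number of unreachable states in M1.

2

BFS from 3 reaches {1, 3, 4, 5, 7}; the 2 state(s) 2, 6 are never visited.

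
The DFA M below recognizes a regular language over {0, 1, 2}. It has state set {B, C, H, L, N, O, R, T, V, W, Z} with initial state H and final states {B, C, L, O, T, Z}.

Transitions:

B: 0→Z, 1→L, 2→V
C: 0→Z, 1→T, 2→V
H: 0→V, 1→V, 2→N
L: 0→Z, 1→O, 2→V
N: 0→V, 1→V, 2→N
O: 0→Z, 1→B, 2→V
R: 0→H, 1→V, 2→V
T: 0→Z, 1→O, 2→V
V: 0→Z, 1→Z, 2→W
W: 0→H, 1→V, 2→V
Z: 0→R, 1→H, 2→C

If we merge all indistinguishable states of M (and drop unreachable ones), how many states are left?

5

Every state is reachable, so we keep all 11.
Initial partition by acceptance: {B,C,L,O,T,Z} | {H,N,R,V,W}.
Split {B,C,L,O,T,Z} by δ(·,0) → {B,C,L,O,T} and {Z}.
Split {H,N,R,V,W} by δ(·,0) → {H,N,R,W} and {V}.
Refine {H,N,R,W} on symbol 0: members go to different blocks, giving {R,W} and {H,N}.
Stable partition: {B,C,L,O,T} | {R,W} | {Z} | {V} | {H,N} — 5 equivalence classes.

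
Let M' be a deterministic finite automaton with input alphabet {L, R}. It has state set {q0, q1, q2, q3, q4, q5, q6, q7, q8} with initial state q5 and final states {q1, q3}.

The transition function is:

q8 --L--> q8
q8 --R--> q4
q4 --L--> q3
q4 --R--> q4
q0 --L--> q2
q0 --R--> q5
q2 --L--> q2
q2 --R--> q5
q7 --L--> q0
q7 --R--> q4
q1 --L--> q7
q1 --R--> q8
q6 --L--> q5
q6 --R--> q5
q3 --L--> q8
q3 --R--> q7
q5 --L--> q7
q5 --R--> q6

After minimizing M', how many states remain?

7

Reachable states from the start: {q0,q2,q3,q4,q5,q6,q7,q8}. Unreachable: {q1} — drop them.
Initial partition by acceptance: {q3} | {q0,q2,q4,q5,q6,q7,q8}.
On input L, block {q0,q2,q4,q5,q6,q7,q8} splits into {q0,q2,q5,q6,q7,q8} and {q4}.
Split {q0,q2,q5,q6,q7,q8} by δ(·,R) → {q0,q2,q5,q6} and {q7,q8}.
On input L, block {q0,q2,q5,q6} splits into {q0,q2,q6} and {q5}.
On input L, block {q0,q2,q6} splits into {q0,q2} and {q6}.
Split {q7,q8} by δ(·,L) → {q7} and {q8}.
The partition is now stable with 7 blocks: {q3} | {q0,q2} | {q4} | {q7} | {q5} | {q6} | {q8}.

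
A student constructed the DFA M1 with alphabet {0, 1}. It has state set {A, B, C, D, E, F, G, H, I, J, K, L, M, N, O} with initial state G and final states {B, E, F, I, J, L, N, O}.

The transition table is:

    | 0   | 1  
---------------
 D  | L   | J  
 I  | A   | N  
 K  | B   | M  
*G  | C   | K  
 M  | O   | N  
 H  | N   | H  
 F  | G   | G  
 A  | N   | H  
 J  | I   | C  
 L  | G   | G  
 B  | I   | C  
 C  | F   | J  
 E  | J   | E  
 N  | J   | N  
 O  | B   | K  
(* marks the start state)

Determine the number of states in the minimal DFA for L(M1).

10

States {D,E,L} cannot be reached from the start state, so discard them.
Start with accepting vs non-accepting: {B,F,I,J,N,O} | {A,C,G,H,K,M}.
Split {B,F,I,J,N,O} by δ(·,0) → {B,J,N,O} and {F,I}.
Split {B,J,N,O} by δ(·,0) → {B,J} and {N,O}.
On input 0, block {A,C,G,H,K,M} splits into {A,H,M} and {C} and {G} and {K}.
On input 1, block {A,H,M} splits into {A,H} and {M}.
Refine {F,I} on symbol 0: members go to different blocks, giving {F} and {I}.
Split {N,O} by δ(·,1) → {N} and {O}.
The partition is now stable with 10 blocks: {B,J} | {A,H} | {F} | {N} | {C} | {G} | {K} | {M} | {I} | {O}.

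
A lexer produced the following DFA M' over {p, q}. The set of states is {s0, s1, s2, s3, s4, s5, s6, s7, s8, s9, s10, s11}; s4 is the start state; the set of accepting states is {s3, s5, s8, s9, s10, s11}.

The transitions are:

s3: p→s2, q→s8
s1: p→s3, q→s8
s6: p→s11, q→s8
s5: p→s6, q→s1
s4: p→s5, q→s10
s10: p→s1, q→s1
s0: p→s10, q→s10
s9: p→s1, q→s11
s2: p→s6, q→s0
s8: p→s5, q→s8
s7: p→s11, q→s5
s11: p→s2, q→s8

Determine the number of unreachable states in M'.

2

No path from s4 leads to s7, s9; the other 10 states are all reachable.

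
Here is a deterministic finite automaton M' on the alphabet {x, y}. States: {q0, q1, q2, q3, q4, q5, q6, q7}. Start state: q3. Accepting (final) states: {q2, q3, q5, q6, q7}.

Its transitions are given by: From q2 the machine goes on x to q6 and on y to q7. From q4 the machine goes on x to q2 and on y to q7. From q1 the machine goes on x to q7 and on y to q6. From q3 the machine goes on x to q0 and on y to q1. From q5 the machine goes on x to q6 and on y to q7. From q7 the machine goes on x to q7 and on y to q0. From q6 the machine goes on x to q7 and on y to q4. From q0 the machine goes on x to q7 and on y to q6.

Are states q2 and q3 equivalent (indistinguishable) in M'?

Reachable states from the start: {q0,q1,q2,q3,q4,q6,q7}. Unreachable: {q5} — drop them.
Start with accepting vs non-accepting: {q2,q3,q6,q7} | {q0,q1,q4}.
Split {q2,q3,q6,q7} by δ(·,x) → {q2,q6,q7} and {q3}.
On input y, block {q2,q6,q7} splits into {q6,q7} and {q2}.
Split {q0,q1,q4} by δ(·,x) → {q0,q1} and {q4}.
Split {q6,q7} by δ(·,y) → {q6} and {q7}.
No further refinement is possible. Final partition (6 blocks): {q6} | {q0,q1} | {q3} | {q2} | {q4} | {q7}.
q2 and q3 end up in different blocks, so they are distinguishable. For instance, the string 'x' is accepted from only q2.

No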